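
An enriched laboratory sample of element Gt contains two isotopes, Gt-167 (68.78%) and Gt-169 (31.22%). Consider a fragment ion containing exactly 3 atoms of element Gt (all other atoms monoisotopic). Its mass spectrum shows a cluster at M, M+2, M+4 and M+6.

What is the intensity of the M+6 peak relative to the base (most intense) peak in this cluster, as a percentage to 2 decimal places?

6.87%

Term probabilities: M 0.3254, M+2 0.4431, M+4 0.2011, M+6 0.0304. Base peak = M+2.
P(M+2) = C(3,1) × 0.6878^2 × 0.3122^1 = 3 × 0.47306884 × 0.3122 = 0.443076 (base)
P(M+6) = C(3,3) × 0.6878^0 × 0.3122^3 = 1 × 1.0000 × 0.03042977 = 0.030430
Relative intensity = 0.030430 / 0.443076 × 100 = 6.87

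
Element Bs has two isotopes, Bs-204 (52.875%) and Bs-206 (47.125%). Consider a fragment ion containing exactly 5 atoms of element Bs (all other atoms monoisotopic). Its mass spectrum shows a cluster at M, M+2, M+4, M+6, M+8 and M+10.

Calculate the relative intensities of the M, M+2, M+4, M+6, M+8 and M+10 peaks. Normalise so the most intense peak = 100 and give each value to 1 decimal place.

12.6 : 56.1 : 100.0 : 89.1 : 39.7 : 7.1

Each Bs atom is independently Bs-204 (p = 0.52875) or Bs-206 (q = 0.47125); the cluster is the binomial expansion (p + q)^5.
P(M) = 0.52875^5 = 0.041329
P(M+2) = 5 × 0.52875^4 × 0.47125^1 = 0.184172
P(M+4) = 10 × 0.52875^3 × 0.47125^2 = 0.328287
P(M+6) = 10 × 0.52875^2 × 0.47125^3 = 0.292587
P(M+8) = 5 × 0.52875^1 × 0.47125^4 = 0.130384
P(M+10) = 0.47125^5 = 0.023241
The M+4 peak is largest (0.328287); scaling to 100 gives 12.6 : 56.1 : 100.0 : 89.1 : 39.7 : 7.1.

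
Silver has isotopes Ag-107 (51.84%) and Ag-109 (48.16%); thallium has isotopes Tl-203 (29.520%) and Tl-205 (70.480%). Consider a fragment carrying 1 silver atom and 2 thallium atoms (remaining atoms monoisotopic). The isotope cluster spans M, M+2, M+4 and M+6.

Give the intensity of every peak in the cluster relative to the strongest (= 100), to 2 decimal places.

9.87 : 56.27 : 100.00 : 52.24

Silver pattern (n=1): 0.5184 : 0.4816
Thallium pattern (n=2): 0.08714304 : 0.41611392 : 0.49674304
Convolve the two distributions (both contribute in 2-u steps):
  M: 0.5184×0.08714304 = 0.045175
  M+2: 0.5184×0.41611392 + 0.4816×0.08714304 = 0.257682
  M+4: 0.5184×0.49674304 + 0.4816×0.41611392 = 0.457912
  M+6: 0.4816×0.49674304 = 0.239231
Scale to base peak (0.457912) = 100: 9.87 : 56.27 : 100.00 : 52.24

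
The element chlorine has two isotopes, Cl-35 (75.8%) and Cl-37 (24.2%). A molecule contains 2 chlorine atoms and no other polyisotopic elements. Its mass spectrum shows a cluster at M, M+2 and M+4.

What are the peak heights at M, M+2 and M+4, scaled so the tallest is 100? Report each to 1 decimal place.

Each Cl atom is independently Cl-35 (p = 0.758) or Cl-37 (q = 0.242); the cluster is the binomial expansion (p + q)^2.
P(M) = 0.758^2 = 0.574564
P(M+2) = 2 × 0.758^1 × 0.242^1 = 0.366872
P(M+4) = 0.242^2 = 0.058564
The M peak is largest (0.574564); scaling to 100 gives 100.0 : 63.9 : 10.2.

100.0 : 63.9 : 10.2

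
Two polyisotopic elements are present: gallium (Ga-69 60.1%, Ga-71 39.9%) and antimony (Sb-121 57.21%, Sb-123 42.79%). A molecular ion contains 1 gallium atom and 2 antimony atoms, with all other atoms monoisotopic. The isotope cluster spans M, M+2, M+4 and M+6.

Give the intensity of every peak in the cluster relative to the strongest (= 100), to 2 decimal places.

Gallium pattern (n=1): 0.6010 : 0.3990
Antimony pattern (n=2): 0.32729841 : 0.48960318 : 0.18309841
Convolve the two distributions (both contribute in 2-u steps):
  M: 0.6010×0.32729841 = 0.196706
  M+2: 0.6010×0.48960318 + 0.3990×0.32729841 = 0.424844
  M+4: 0.6010×0.18309841 + 0.3990×0.48960318 = 0.305394
  M+6: 0.3990×0.18309841 = 0.073056
Scale to base peak (0.424844) = 100: 46.30 : 100.00 : 71.88 : 17.20

46.30 : 100.00 : 71.88 : 17.20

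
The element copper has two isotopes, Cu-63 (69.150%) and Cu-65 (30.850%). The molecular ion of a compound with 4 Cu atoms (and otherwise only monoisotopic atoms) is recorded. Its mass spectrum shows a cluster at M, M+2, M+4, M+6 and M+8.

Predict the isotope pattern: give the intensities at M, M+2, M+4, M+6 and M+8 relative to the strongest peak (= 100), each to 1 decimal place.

Expanding (0.69150 + 0.30850)^4:
P(M) = 0.69150^4 = 0.228649
P(M+2) = 4 × 0.69150^3 × 0.30850^1 = 0.408030
P(M+4) = 6 × 0.69150^2 × 0.30850^2 = 0.273052
P(M+6) = 4 × 0.69150^1 × 0.30850^3 = 0.081212
P(M+8) = 0.30850^4 = 0.009058
The M+2 peak is largest (0.408030); scaling to 100 gives 56.0 : 100.0 : 66.9 : 19.9 : 2.2.

56.0 : 100.0 : 66.9 : 19.9 : 2.2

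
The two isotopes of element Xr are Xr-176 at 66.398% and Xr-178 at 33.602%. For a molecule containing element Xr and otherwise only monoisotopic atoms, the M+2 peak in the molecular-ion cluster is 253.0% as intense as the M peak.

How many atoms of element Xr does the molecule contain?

The M+2/M ratio from n Xr atoms is n · q/p = n · 0.33602/0.66398.
n = 2.530 × 0.66398/0.33602 = 5.00 ≈ 5

5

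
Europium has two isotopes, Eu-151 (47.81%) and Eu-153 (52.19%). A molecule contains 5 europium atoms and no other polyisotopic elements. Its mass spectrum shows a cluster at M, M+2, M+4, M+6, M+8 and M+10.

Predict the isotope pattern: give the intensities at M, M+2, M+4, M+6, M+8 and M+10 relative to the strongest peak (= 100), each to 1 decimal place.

7.7 : 42.0 : 91.6 : 100.0 : 54.6 : 11.9

The 5 Eu atoms are independent, so intensities follow the terms of (0.4781 + 0.5219)^5.
P(M) = 0.4781^5 = 0.024980
P(M+2) = 5 × 0.4781^4 × 0.5219^1 = 0.136343
P(M+4) = 10 × 0.4781^3 × 0.5219^2 = 0.297667
P(M+6) = 10 × 0.4781^2 × 0.5219^3 = 0.324937
P(M+8) = 5 × 0.4781^1 × 0.5219^4 = 0.177353
P(M+10) = 0.5219^5 = 0.038720
The M+6 peak is largest (0.324937); scaling to 100 gives 7.7 : 42.0 : 91.6 : 100.0 : 54.6 : 11.9.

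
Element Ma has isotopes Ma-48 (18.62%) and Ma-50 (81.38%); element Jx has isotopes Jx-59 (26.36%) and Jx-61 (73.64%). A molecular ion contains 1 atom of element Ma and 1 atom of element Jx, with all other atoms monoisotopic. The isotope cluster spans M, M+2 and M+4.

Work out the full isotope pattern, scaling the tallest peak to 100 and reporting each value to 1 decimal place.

8.2 : 58.7 : 100.0

Element Ma pattern (n=1): 0.1862 : 0.8138
Element Jx pattern (n=1): 0.2636 : 0.7364
Convolve the two distributions (both contribute in 2-u steps):
  M: 0.1862×0.2636 = 0.049082
  M+2: 0.1862×0.7364 + 0.8138×0.2636 = 0.351635
  M+4: 0.8138×0.7364 = 0.599282
Scale to base peak (0.599282) = 100: 8.2 : 58.7 : 100.0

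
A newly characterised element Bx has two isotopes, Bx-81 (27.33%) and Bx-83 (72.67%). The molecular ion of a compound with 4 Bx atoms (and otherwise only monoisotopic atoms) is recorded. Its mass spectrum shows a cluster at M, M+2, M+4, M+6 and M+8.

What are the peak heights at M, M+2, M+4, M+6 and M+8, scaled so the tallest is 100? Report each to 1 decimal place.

The 4 Bx atoms are independent, so intensities follow the terms of (0.2733 + 0.7267)^4.
P(M) = 0.2733^4 = 0.005579
P(M+2) = 4 × 0.2733^3 × 0.7267^1 = 0.059338
P(M+4) = 6 × 0.2733^2 × 0.7267^2 = 0.236669
P(M+6) = 4 × 0.2733^1 × 0.7267^3 = 0.419532
P(M+8) = 0.7267^4 = 0.278882
The M+6 peak is largest (0.419532); scaling to 100 gives 1.3 : 14.1 : 56.4 : 100.0 : 66.5.

1.3 : 14.1 : 56.4 : 100.0 : 66.5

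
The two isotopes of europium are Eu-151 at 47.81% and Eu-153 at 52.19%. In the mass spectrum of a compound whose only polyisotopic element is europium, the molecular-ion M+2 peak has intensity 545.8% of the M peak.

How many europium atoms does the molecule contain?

For n independent Eu atoms, I(M+2)/I(M) = n · (abundance Eu-153) / (abundance Eu-151) = n · 0.5219/0.4781.
n = 5.458 × 0.4781/0.5219 = 5.00 ≈ 5

5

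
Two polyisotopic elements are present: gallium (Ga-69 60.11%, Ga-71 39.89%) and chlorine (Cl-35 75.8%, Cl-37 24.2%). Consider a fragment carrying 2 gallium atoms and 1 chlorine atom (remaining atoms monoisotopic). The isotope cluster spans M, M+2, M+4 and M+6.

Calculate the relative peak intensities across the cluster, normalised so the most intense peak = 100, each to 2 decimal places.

Gallium pattern (n=2): 0.36132121 : 0.47955758 : 0.15912121
Chlorine pattern (n=1): 0.7580 : 0.2420
Convolve the two distributions (both contribute in 2-u steps):
  M: 0.36132121×0.7580 = 0.273881
  M+2: 0.36132121×0.2420 + 0.47955758×0.7580 = 0.450944
  M+4: 0.47955758×0.2420 + 0.15912121×0.7580 = 0.236667
  M+6: 0.15912121×0.2420 = 0.038507
Scale to base peak (0.450944) = 100: 60.74 : 100.00 : 52.48 : 8.54

60.74 : 100.00 : 52.48 : 8.54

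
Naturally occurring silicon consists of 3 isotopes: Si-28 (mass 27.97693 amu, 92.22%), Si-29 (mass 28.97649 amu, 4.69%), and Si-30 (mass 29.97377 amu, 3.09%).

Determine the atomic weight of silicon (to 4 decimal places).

The abundance-weighted mean is 0.9222 × 27.97693 + 0.0469 × 28.97649 + 0.0309 × 29.97377
= 25.800325 + 1.358997 + 0.926189 = 28.085511 amu

28.0855 amu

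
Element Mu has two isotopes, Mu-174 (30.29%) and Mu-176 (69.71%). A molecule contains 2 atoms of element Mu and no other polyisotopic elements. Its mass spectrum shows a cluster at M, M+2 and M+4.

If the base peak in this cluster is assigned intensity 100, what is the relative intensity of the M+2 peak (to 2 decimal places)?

Term probabilities: M 0.0917, M+2 0.4223, M+4 0.4859. Base peak = M+4.
P(M+4) = C(2,2) × 0.3029^0 × 0.6971^2 = 1 × 1.0000 × 0.48594841 = 0.485948 (base)
P(M+2) = C(2,1) × 0.3029^1 × 0.6971^1 = 2 × 0.3029 × 0.6971 = 0.422303
Relative intensity = 0.422303 / 0.485948 × 100 = 86.90

86.90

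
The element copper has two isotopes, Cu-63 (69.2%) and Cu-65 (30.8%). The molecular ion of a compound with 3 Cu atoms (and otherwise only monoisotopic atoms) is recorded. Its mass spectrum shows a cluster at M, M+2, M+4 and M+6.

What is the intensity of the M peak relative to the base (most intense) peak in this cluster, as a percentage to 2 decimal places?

Term probabilities: M 0.3314, M+2 0.4425, M+4 0.1969, M+6 0.0292. Base peak = M+2.
P(M+2) = C(3,1) × 0.692^2 × 0.308^1 = 3 × 0.478864 × 0.3080 = 0.442470 (base)
P(M) = C(3,0) × 0.692^3 × 0.308^0 = 1 × 0.33137389 × 1.0000 = 0.331374
Relative intensity = 0.331374 / 0.442470 × 100 = 74.89

74.89%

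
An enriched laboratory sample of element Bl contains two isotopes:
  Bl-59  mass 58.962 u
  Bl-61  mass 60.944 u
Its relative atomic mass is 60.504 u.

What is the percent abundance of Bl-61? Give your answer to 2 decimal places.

Writing the weighted mean with unknown fraction x of Bl-59:
58.962·x + 60.944·(1 − x) = 60.504
(58.962 − 60.944)·x = 60.504 − 60.944
x = -0.440 / -1.982 = 0.22200 → 22.20% Bl-59, 77.80% Bl-61.

77.80%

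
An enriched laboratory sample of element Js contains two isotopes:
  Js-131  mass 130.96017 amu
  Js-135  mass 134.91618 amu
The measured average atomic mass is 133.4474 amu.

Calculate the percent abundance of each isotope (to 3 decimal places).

Writing the weighted mean with unknown fraction x of Js-131:
130.96017·x + 134.91618·(1 − x) = 133.4474
(130.96017 − 134.91618)·x = 133.4474 − 134.91618
x = -1.46878 / -3.95601 = 0.37128 → 37.128% Js-131, 62.872% Js-135.

Js-131: 37.128%, Js-135: 62.872%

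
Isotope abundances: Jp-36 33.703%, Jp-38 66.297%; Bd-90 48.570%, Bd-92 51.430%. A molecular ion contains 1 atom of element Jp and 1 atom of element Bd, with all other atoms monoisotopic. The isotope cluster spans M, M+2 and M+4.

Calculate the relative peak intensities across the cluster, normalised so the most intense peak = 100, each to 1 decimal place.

33.0 : 100.0 : 68.8

Element Jp pattern (n=1): 0.33703 : 0.66297
Element Bd pattern (n=1): 0.4857 : 0.5143
Convolve the two distributions (both contribute in 2-u steps):
  M: 0.33703×0.4857 = 0.163695
  M+2: 0.33703×0.5143 + 0.66297×0.4857 = 0.495339
  M+4: 0.66297×0.5143 = 0.340965
Scale to base peak (0.495339) = 100: 33.0 : 100.0 : 68.8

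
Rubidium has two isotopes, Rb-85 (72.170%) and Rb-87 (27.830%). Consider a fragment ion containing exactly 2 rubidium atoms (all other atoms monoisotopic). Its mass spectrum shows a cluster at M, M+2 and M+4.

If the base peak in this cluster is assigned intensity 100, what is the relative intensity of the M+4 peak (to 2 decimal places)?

(0.72170 + 0.27830)^2 gives M 0.5209, M+2 0.4017, M+4 0.0775; the largest is M.
P(M) = C(2,0) × 0.72170^2 × 0.27830^0 = 1 × 0.52085089 × 1.0000 = 0.520851 (base)
P(M+4) = C(2,2) × 0.72170^0 × 0.27830^2 = 1 × 1.0000 × 0.07745089 = 0.077451
Relative intensity = 0.077451 / 0.520851 × 100 = 14.87

14.87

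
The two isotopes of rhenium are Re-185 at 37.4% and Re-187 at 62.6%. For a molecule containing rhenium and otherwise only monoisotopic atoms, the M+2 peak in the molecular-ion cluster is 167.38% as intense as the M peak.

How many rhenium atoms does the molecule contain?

With n Re atoms, P(M+2)/P(M) = C(n,1)·p^(n−1)q / p^n = n·q/p = n · 0.626/0.374.
n = 1.6738 × 0.374/0.626 = 1.00 ≈ 1

1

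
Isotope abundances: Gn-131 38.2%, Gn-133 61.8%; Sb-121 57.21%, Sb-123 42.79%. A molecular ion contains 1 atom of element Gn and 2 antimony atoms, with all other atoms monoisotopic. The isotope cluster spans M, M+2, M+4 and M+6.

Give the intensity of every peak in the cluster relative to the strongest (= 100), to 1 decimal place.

Element Gn pattern (n=1): 0.3820 : 0.6180
Antimony pattern (n=2): 0.32729841 : 0.48960318 : 0.18309841
Convolve the two distributions (both contribute in 2-u steps):
  M: 0.3820×0.32729841 = 0.125028
  M+2: 0.3820×0.48960318 + 0.6180×0.32729841 = 0.389299
  M+4: 0.3820×0.18309841 + 0.6180×0.48960318 = 0.372518
  M+6: 0.6180×0.18309841 = 0.113155
Scale to base peak (0.389299) = 100: 32.1 : 100.0 : 95.7 : 29.1

32.1 : 100.0 : 95.7 : 29.1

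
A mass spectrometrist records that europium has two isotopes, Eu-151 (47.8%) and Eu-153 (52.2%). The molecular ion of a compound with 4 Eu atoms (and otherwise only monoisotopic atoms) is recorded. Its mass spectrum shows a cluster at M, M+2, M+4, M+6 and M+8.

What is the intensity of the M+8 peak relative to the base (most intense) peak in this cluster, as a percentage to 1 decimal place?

Term probabilities: M 0.0522, M+2 0.2280, M+4 0.3735, M+6 0.2720, M+8 0.0742. Base peak = M+4.
P(M+4) = C(4,2) × 0.478^2 × 0.522^2 = 6 × 0.228484 × 0.272484 = 0.373549 (base)
P(M+8) = C(4,4) × 0.478^0 × 0.522^4 = 1 × 1.0000 × 0.07424753 = 0.074248
Relative intensity = 0.074248 / 0.373549 × 100 = 19.9

19.9%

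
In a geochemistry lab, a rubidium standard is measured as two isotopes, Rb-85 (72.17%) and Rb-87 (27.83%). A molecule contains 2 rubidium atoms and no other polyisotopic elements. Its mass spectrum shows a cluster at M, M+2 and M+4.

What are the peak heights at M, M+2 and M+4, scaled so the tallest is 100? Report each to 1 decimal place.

100.0 : 77.1 : 14.9

Expanding (0.7217 + 0.2783)^2:
P(M) = 0.7217^2 = 0.520851
P(M+2) = 2 × 0.7217^1 × 0.2783^1 = 0.401698
P(M+4) = 0.2783^2 = 0.077451
The M peak is largest (0.520851); scaling to 100 gives 100.0 : 77.1 : 14.9.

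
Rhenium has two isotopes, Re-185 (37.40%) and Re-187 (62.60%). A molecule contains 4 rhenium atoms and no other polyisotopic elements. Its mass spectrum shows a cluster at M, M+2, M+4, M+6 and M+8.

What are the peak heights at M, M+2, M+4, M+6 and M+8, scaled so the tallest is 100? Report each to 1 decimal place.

Expanding (0.3740 + 0.6260)^4:
P(M) = 0.3740^4 = 0.019565
P(M+2) = 4 × 0.3740^3 × 0.6260^1 = 0.130993
P(M+4) = 6 × 0.3740^2 × 0.6260^2 = 0.328884
P(M+6) = 4 × 0.3740^1 × 0.6260^3 = 0.366990
P(M+8) = 0.6260^4 = 0.153567
The M+6 peak is largest (0.366990); scaling to 100 gives 5.3 : 35.7 : 89.6 : 100.0 : 41.8.

5.3 : 35.7 : 89.6 : 100.0 : 41.8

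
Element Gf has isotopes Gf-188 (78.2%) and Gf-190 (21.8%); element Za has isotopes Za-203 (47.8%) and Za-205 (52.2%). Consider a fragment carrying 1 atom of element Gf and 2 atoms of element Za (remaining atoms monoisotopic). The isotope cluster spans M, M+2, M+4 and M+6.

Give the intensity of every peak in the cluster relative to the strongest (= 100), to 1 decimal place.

Element Gf pattern (n=1): 0.7820 : 0.2180
Element Za pattern (n=2): 0.228484 : 0.499032 : 0.272484
Convolve the two distributions (both contribute in 2-u steps):
  M: 0.7820×0.228484 = 0.178674
  M+2: 0.7820×0.499032 + 0.2180×0.228484 = 0.440053
  M+4: 0.7820×0.272484 + 0.2180×0.499032 = 0.321871
  M+6: 0.2180×0.272484 = 0.059402
Scale to base peak (0.440053) = 100: 40.6 : 100.0 : 73.1 : 13.5

40.6 : 100.0 : 73.1 : 13.5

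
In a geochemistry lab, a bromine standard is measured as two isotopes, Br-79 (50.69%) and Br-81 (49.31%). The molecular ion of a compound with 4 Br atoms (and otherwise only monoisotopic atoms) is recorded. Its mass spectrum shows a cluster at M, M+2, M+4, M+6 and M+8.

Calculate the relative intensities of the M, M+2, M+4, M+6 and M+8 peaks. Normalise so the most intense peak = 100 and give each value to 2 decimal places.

17.61 : 68.53 : 100.00 : 64.85 : 15.77

Each Br atom is independently Br-79 (p = 0.5069) or Br-81 (q = 0.4931); the cluster is the binomial expansion (p + q)^4.
P(M) = 0.5069^4 = 0.066022
P(M+2) = 4 × 0.5069^3 × 0.4931^1 = 0.256899
P(M+4) = 6 × 0.5069^2 × 0.4931^2 = 0.374857
P(M+6) = 4 × 0.5069^1 × 0.4931^3 = 0.243101
P(M+8) = 0.4931^4 = 0.059121
The M+4 peak is largest (0.374857); scaling to 100 gives 17.61 : 68.53 : 100.00 : 64.85 : 15.77.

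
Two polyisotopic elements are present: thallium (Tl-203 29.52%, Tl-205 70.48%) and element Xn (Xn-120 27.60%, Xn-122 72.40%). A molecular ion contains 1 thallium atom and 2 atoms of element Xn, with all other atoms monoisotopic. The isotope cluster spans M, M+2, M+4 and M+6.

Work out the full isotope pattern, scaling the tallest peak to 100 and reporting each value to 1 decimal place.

5.2 : 39.3 : 100.0 : 84.7

Thallium pattern (n=1): 0.2952 : 0.7048
Element Xn pattern (n=2): 0.076176 : 0.399648 : 0.524176
Convolve the two distributions (both contribute in 2-u steps):
  M: 0.2952×0.076176 = 0.022487
  M+2: 0.2952×0.399648 + 0.7048×0.076176 = 0.171665
  M+4: 0.2952×0.524176 + 0.7048×0.399648 = 0.436409
  M+6: 0.7048×0.524176 = 0.369439
Scale to base peak (0.436409) = 100: 5.2 : 39.3 : 100.0 : 84.7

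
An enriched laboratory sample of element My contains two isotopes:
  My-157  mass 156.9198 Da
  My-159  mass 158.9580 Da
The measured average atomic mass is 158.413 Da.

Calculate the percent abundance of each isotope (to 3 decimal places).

My-157: 26.739%, My-159: 73.261%

Writing the weighted mean with unknown fraction x of My-157:
156.9198·x + 158.9580·(1 − x) = 158.413
(156.9198 − 158.9580)·x = 158.413 − 158.9580
x = -0.5450 / -2.0382 = 0.26739 → 26.739% My-157, 73.261% My-159.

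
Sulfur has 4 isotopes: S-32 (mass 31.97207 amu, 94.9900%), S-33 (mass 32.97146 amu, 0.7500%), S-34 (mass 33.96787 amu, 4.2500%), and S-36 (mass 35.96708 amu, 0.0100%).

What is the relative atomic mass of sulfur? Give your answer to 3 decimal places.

32.065 amu

The abundance-weighted mean is 0.949900 × 31.97207 + 0.007500 × 32.97146 + 0.042500 × 33.96787 + 0.000100 × 35.96708
= 30.370269 + 0.247286 + 1.443634 + 0.003597 = 32.064786 amu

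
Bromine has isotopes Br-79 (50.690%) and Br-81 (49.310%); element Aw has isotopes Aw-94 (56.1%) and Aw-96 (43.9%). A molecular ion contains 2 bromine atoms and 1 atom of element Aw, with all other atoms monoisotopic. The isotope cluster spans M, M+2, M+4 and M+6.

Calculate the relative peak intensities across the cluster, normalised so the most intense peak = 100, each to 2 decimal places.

36.66 : 100.00 : 90.49 : 27.14

Bromine pattern (n=2): 0.25694761 : 0.49990478 : 0.24314761
Element Aw pattern (n=1): 0.5610 : 0.4390
Convolve the two distributions (both contribute in 2-u steps):
  M: 0.25694761×0.5610 = 0.144148
  M+2: 0.25694761×0.4390 + 0.49990478×0.5610 = 0.393247
  M+4: 0.49990478×0.4390 + 0.24314761×0.5610 = 0.355864
  M+6: 0.24314761×0.4390 = 0.106742
Scale to base peak (0.393247) = 100: 36.66 : 100.00 : 90.49 : 27.14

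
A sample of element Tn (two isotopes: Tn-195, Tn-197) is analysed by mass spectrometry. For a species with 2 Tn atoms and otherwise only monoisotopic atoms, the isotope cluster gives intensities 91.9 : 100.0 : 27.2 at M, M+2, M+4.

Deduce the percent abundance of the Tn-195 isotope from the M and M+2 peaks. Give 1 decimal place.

Write p for the Tn-195 fraction. I(M+2)/I(M) = [C(2,1)·p^1·(1−p)] / p^2 = 2·(1−p)/p = 100.0/91.9 = 1.0881
(1−p)/p = 1.0881/2 = 0.5441  ⇒  p = 1/(1 + 0.5441) = 0.6476
Tn-195: 64.8%, Tn-197: 35.2%.

64.8%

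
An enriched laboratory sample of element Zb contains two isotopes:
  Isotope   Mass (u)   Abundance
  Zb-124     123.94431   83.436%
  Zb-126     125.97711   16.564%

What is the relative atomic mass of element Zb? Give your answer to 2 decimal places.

Ar = Σ fᵢ·mᵢ = 0.83436 × 123.94431 + 0.16564 × 125.97711
= 103.414174 + 20.866849 = 124.281023 u

124.28 u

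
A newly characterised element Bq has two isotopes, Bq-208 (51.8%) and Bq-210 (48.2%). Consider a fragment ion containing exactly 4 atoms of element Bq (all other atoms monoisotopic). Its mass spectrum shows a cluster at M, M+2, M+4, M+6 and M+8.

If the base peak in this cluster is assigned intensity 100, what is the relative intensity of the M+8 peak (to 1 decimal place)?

Term probabilities: M 0.0720, M+2 0.2680, M+4 0.3740, M+6 0.2320, M+8 0.0540. Base peak = M+4.
P(M+4) = C(4,2) × 0.518^2 × 0.482^2 = 6 × 0.268324 × 0.232324 = 0.374029 (base)
P(M+8) = C(4,4) × 0.518^0 × 0.482^4 = 1 × 1.0000 × 0.05397444 = 0.053974
Relative intensity = 0.053974 / 0.374029 × 100 = 14.4

14.4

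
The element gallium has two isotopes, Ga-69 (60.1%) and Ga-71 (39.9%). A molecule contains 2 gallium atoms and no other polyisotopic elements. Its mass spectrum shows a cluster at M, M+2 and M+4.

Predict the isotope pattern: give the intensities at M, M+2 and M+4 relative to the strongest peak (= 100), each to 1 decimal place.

Each Ga atom is independently Ga-69 (p = 0.601) or Ga-71 (q = 0.399); the cluster is the binomial expansion (p + q)^2.
P(M) = 0.601^2 = 0.361201
P(M+2) = 2 × 0.601^1 × 0.399^1 = 0.479598
P(M+4) = 0.399^2 = 0.159201
The M+2 peak is largest (0.479598); scaling to 100 gives 75.3 : 100.0 : 33.2.

75.3 : 100.0 : 33.2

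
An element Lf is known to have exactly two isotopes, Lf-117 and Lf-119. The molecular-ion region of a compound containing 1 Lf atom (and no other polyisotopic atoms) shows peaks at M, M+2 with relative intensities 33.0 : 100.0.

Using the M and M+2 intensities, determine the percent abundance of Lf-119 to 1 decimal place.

75.2%

Write p for the Lf-117 fraction. I(M+2)/I(M) = [C(1,1)·p^0·(1−p)] / p^1 = 1·(1−p)/p = 100.0/33.0 = 3.0303
(1−p)/p = 3.0303/1 = 3.0303  ⇒  p = 1/(1 + 3.0303) = 0.2481
Lf-117: 24.8%, Lf-119: 75.2%.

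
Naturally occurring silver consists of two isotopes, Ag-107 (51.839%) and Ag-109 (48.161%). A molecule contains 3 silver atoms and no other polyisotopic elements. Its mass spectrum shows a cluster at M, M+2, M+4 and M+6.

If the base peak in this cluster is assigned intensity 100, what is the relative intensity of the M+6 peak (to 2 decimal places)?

Term probabilities: M 0.1393, M+2 0.3883, M+4 0.3607, M+6 0.1117. Base peak = M+2.
P(M+2) = C(3,1) × 0.51839^2 × 0.48161^1 = 3 × 0.26872819 × 0.48161 = 0.388267 (base)
P(M+6) = C(3,3) × 0.51839^0 × 0.48161^3 = 1 × 1.0000 × 0.11170857 = 0.111709
Relative intensity = 0.111709 / 0.388267 × 100 = 28.77

28.77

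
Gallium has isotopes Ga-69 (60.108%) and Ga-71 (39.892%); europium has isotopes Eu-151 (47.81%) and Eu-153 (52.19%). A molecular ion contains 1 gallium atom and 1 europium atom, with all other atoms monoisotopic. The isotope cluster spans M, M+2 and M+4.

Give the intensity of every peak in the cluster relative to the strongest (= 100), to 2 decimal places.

56.97 : 100.00 : 41.27

Gallium pattern (n=1): 0.60108 : 0.39892
Europium pattern (n=1): 0.4781 : 0.5219
Convolve the two distributions (both contribute in 2-u steps):
  M: 0.60108×0.4781 = 0.287376
  M+2: 0.60108×0.5219 + 0.39892×0.4781 = 0.504427
  M+4: 0.39892×0.5219 = 0.208196
Scale to base peak (0.504427) = 100: 56.97 : 100.00 : 41.27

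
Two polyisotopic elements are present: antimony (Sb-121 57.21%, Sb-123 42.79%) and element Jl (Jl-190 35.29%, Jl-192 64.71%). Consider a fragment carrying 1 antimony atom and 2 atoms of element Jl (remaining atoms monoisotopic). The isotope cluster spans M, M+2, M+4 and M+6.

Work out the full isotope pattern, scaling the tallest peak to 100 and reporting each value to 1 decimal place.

Antimony pattern (n=1): 0.5721 : 0.4279
Element Jl pattern (n=2): 0.12453841 : 0.45672318 : 0.41873841
Convolve the two distributions (both contribute in 2-u steps):
  M: 0.5721×0.12453841 = 0.071248
  M+2: 0.5721×0.45672318 + 0.4279×0.12453841 = 0.314581
  M+4: 0.5721×0.41873841 + 0.4279×0.45672318 = 0.434992
  M+6: 0.4279×0.41873841 = 0.179178
Scale to base peak (0.434992) = 100: 16.4 : 72.3 : 100.0 : 41.2

16.4 : 72.3 : 100.0 : 41.2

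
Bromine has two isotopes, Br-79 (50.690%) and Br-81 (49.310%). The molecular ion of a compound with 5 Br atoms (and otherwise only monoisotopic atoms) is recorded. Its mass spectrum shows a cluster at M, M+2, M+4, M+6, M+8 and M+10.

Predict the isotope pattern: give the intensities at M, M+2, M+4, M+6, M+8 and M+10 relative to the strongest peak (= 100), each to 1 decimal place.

10.6 : 51.4 : 100.0 : 97.3 : 47.3 : 9.2

Each Br atom is independently Br-79 (p = 0.50690) or Br-81 (q = 0.49310); the cluster is the binomial expansion (p + q)^5.
P(M) = 0.50690^5 = 0.033467
P(M+2) = 5 × 0.50690^4 × 0.49310^1 = 0.162777
P(M+4) = 10 × 0.50690^3 × 0.49310^2 = 0.316692
P(M+6) = 10 × 0.50690^2 × 0.49310^3 = 0.308070
P(M+8) = 5 × 0.50690^1 × 0.49310^4 = 0.149842
P(M+10) = 0.49310^5 = 0.029152
The M+4 peak is largest (0.316692); scaling to 100 gives 10.6 : 51.4 : 100.0 : 97.3 : 47.3 : 9.2.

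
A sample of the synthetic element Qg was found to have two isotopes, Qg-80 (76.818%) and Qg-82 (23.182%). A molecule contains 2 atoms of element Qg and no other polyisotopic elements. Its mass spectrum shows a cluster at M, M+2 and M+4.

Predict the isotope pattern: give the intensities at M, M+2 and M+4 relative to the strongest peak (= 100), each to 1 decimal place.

Expanding (0.76818 + 0.23182)^2:
P(M) = 0.76818^2 = 0.590101
P(M+2) = 2 × 0.76818^1 × 0.23182^1 = 0.356159
P(M+4) = 0.23182^2 = 0.053741
The M peak is largest (0.590101); scaling to 100 gives 100.0 : 60.4 : 9.1.

100.0 : 60.4 : 9.1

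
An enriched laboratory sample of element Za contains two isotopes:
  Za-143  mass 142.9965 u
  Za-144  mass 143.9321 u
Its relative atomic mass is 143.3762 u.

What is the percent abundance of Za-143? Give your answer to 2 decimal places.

With x = fraction of Za-143 (so Za-144 is 1 − x):
142.9965·x + 143.9321·(1 − x) = 143.3762
(142.9965 − 143.9321)·x = 143.3762 − 143.9321
x = -0.5559 / -0.9356 = 0.59416 → 59.42% Za-143, 40.58% Za-144.

59.42%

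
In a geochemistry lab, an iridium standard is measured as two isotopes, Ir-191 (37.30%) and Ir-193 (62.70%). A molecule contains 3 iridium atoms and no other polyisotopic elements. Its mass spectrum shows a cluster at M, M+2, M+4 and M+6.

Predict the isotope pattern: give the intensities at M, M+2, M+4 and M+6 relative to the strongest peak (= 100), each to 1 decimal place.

Each Ir atom is independently Ir-191 (p = 0.3730) or Ir-193 (q = 0.6270); the cluster is the binomial expansion (p + q)^3.
P(M) = 0.3730^3 = 0.051895
P(M+2) = 3 × 0.3730^2 × 0.6270^1 = 0.261702
P(M+4) = 3 × 0.3730^1 × 0.6270^2 = 0.439911
P(M+6) = 0.6270^3 = 0.246492
The M+4 peak is largest (0.439911); scaling to 100 gives 11.8 : 59.5 : 100.0 : 56.0.

11.8 : 59.5 : 100.0 : 56.0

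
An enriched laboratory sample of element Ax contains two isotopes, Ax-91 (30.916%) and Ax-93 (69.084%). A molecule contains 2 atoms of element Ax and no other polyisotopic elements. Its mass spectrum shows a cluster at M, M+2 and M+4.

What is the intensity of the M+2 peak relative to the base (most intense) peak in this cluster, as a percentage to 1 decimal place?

Term probabilities: M 0.0956, M+2 0.4272, M+4 0.4773. Base peak = M+4.
P(M+4) = C(2,2) × 0.30916^0 × 0.69084^2 = 1 × 1.0000 × 0.47725991 = 0.477260 (base)
P(M+2) = C(2,1) × 0.30916^1 × 0.69084^1 = 2 × 0.30916 × 0.69084 = 0.427160
Relative intensity = 0.427160 / 0.477260 × 100 = 89.5

89.5%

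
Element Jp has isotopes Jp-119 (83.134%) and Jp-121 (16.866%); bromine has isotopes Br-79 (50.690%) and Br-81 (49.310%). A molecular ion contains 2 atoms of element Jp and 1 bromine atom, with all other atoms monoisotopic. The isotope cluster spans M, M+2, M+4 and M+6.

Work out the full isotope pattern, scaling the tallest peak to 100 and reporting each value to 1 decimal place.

72.5 : 100.0 : 31.6 : 2.9

Element Jp pattern (n=2): 0.6911262 : 0.28042761 : 0.0284462
Bromine pattern (n=1): 0.5069 : 0.4931
Convolve the two distributions (both contribute in 2-u steps):
  M: 0.6911262×0.5069 = 0.350332
  M+2: 0.6911262×0.4931 + 0.28042761×0.5069 = 0.482943
  M+4: 0.28042761×0.4931 + 0.0284462×0.5069 = 0.152698
  M+6: 0.0284462×0.4931 = 0.014027
Scale to base peak (0.482943) = 100: 72.5 : 100.0 : 31.6 : 2.9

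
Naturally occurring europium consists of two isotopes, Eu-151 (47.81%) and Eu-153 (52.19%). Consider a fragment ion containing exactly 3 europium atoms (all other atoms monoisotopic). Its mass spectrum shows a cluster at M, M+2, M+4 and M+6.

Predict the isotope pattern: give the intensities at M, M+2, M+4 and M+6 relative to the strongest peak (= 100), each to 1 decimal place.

28.0 : 91.6 : 100.0 : 36.4

Each Eu atom is independently Eu-151 (p = 0.4781) or Eu-153 (q = 0.5219); the cluster is the binomial expansion (p + q)^3.
P(M) = 0.4781^3 = 0.109284
P(M+2) = 3 × 0.4781^2 × 0.5219^1 = 0.357887
P(M+4) = 3 × 0.4781^1 × 0.5219^2 = 0.390674
P(M+6) = 0.5219^3 = 0.142155
The M+4 peak is largest (0.390674); scaling to 100 gives 28.0 : 91.6 : 100.0 : 36.4.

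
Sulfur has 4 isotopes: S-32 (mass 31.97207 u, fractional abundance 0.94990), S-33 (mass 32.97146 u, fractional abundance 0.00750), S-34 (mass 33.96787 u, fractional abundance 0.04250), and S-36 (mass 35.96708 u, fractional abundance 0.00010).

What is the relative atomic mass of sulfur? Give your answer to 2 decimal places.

Weight each isotope mass by its fractional abundance: 0.94990 × 31.97207 + 0.00750 × 32.97146 + 0.04250 × 33.96787 + 0.00010 × 35.96708
= 30.370269 + 0.247286 + 1.443634 + 0.003597 = 32.064786 u

32.06 u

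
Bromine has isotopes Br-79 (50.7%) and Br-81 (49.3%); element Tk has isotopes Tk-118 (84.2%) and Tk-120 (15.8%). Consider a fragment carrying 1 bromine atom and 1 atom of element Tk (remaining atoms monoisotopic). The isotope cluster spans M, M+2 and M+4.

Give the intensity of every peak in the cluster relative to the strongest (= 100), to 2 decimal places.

Bromine pattern (n=1): 0.5070 : 0.4930
Element Tk pattern (n=1): 0.8420 : 0.1580
Convolve the two distributions (both contribute in 2-u steps):
  M: 0.5070×0.8420 = 0.426894
  M+2: 0.5070×0.1580 + 0.4930×0.8420 = 0.495212
  M+4: 0.4930×0.1580 = 0.077894
Scale to base peak (0.495212) = 100: 86.20 : 100.00 : 15.73

86.20 : 100.00 : 15.73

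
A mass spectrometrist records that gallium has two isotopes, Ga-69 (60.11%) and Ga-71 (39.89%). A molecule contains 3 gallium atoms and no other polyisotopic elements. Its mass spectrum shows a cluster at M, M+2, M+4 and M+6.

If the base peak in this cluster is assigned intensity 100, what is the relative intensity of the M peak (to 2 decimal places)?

Term probabilities: M 0.2172, M+2 0.4324, M+4 0.2869, M+6 0.0635. Base peak = M+2.
P(M+2) = C(3,1) × 0.6011^2 × 0.3989^1 = 3 × 0.36132121 × 0.3989 = 0.432393 (base)
P(M) = C(3,0) × 0.6011^3 × 0.3989^0 = 1 × 0.21719018 × 1.0000 = 0.217190
Relative intensity = 0.217190 / 0.432393 × 100 = 50.23

50.23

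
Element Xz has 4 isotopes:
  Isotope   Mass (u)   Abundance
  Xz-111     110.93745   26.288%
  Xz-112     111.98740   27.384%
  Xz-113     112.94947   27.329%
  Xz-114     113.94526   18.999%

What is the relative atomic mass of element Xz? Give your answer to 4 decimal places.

112.3463 u

Average mass = Σ (abundance × isotope mass) = 0.26288 × 110.93745 + 0.27384 × 111.98740 + 0.27329 × 112.94947 + 0.18999 × 113.94526
= 29.163237 + 30.666630 + 30.867961 + 21.648460 = 112.346288 u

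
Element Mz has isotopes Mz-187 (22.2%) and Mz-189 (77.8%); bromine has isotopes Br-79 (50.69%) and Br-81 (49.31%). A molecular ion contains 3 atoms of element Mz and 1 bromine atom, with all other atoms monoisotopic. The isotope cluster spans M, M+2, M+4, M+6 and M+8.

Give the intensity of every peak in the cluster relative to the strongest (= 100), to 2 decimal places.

1.27 : 14.56 : 59.67 : 100.00 : 53.08

Element Mz pattern (n=3): 0.01094105 : 0.11502886 : 0.40311914 : 0.47091095
Bromine pattern (n=1): 0.5069 : 0.4931
Convolve the two distributions (both contribute in 2-u steps):
  M: 0.01094105×0.5069 = 0.005546
  M+2: 0.01094105×0.4931 + 0.11502886×0.5069 = 0.063703
  M+4: 0.11502886×0.4931 + 0.40311914×0.5069 = 0.261062
  M+6: 0.40311914×0.4931 + 0.47091095×0.5069 = 0.437483
  M+8: 0.47091095×0.4931 = 0.232206
Scale to base peak (0.437483) = 100: 1.27 : 14.56 : 59.67 : 100.00 : 53.08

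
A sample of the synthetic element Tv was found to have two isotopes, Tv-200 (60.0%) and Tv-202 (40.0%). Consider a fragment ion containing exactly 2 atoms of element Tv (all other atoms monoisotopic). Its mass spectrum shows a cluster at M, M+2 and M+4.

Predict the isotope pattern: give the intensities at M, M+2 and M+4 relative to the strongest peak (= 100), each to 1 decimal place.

75.0 : 100.0 : 33.3

The 2 Tv atoms are independent, so intensities follow the terms of (0.600 + 0.400)^2.
P(M) = 0.600^2 = 0.360000
P(M+2) = 2 × 0.600^1 × 0.400^1 = 0.480000
P(M+4) = 0.400^2 = 0.160000
The M+2 peak is largest (0.480000); scaling to 100 gives 75.0 : 100.0 : 33.3.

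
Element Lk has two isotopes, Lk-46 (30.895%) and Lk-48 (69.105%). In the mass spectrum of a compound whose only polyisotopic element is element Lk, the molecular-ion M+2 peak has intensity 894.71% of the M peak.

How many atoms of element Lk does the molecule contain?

4

With n Lk atoms, P(M+2)/P(M) = C(n,1)·p^(n−1)q / p^n = n·q/p = n · 0.69105/0.30895.
n = 8.9471 × 0.30895/0.69105 = 4.00 ≈ 4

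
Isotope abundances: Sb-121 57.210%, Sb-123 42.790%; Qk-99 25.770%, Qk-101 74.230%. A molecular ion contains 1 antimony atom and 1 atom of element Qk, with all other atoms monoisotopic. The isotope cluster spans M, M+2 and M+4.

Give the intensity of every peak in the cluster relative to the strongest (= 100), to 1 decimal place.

Antimony pattern (n=1): 0.5721 : 0.4279
Element Qk pattern (n=1): 0.2577 : 0.7423
Convolve the two distributions (both contribute in 2-u steps):
  M: 0.5721×0.2577 = 0.147430
  M+2: 0.5721×0.7423 + 0.4279×0.2577 = 0.534940
  M+4: 0.4279×0.7423 = 0.317630
Scale to base peak (0.534940) = 100: 27.6 : 100.0 : 59.4

27.6 : 100.0 : 59.4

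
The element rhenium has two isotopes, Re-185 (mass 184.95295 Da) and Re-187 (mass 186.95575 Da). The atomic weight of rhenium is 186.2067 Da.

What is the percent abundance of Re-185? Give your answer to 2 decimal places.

37.40%

With x = fraction of Re-185 (so Re-187 is 1 − x):
184.95295·x + 186.95575·(1 − x) = 186.2067
(184.95295 − 186.95575)·x = 186.2067 − 186.95575
x = -0.74905 / -2.00280 = 0.37400 → 37.40% Re-185, 62.60% Re-187.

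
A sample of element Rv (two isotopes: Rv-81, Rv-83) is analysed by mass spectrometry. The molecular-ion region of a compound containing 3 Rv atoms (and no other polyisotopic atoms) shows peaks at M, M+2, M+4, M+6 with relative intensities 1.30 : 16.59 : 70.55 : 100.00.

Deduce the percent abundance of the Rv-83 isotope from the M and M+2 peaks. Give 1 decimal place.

Let p = fractional abundance of Rv-81. I(M+2)/I(M) = [C(3,1)·p^2·(1−p)] / p^3 = 3·(1−p)/p = 16.59/1.30 = 12.7615
(1−p)/p = 12.7615/3 = 4.2538  ⇒  p = 1/(1 + 4.2538) = 0.1903
Rv-81: 19.0%, Rv-83: 81.0%.

81.0%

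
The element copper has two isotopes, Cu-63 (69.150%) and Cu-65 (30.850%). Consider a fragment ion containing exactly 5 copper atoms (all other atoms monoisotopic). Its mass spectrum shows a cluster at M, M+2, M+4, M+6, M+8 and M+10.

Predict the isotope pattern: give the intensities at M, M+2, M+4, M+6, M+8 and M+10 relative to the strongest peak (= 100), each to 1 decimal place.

44.8 : 100.0 : 89.2 : 39.8 : 8.9 : 0.8

The 5 Cu atoms are independent, so intensities follow the terms of (0.69150 + 0.30850)^5.
P(M) = 0.69150^5 = 0.158111
P(M+2) = 5 × 0.69150^4 × 0.30850^1 = 0.352691
P(M+4) = 10 × 0.69150^3 × 0.30850^2 = 0.314693
P(M+6) = 10 × 0.69150^2 × 0.30850^3 = 0.140394
P(M+8) = 5 × 0.69150^1 × 0.30850^4 = 0.031317
P(M+10) = 0.30850^5 = 0.002794
The M+2 peak is largest (0.352691); scaling to 100 gives 44.8 : 100.0 : 89.2 : 39.8 : 8.9 : 0.8.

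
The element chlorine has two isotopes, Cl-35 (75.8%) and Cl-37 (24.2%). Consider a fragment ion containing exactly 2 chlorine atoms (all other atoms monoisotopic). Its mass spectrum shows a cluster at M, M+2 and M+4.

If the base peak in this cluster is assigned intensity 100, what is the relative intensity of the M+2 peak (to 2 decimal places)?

63.85

Term probabilities: M 0.5746, M+2 0.3669, M+4 0.0586. Base peak = M.
P(M) = C(2,0) × 0.758^2 × 0.242^0 = 1 × 0.574564 × 1.0000 = 0.574564 (base)
P(M+2) = C(2,1) × 0.758^1 × 0.242^1 = 2 × 0.7580 × 0.2420 = 0.366872
Relative intensity = 0.366872 / 0.574564 × 100 = 63.85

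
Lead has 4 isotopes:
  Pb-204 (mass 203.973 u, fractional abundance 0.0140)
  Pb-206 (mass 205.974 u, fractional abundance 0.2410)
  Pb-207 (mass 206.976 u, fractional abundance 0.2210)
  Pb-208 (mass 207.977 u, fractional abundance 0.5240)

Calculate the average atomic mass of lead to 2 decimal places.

207.22 u

Ar = Σ fᵢ·mᵢ = 0.0140 × 203.973 + 0.2410 × 205.974 + 0.2210 × 206.976 + 0.5240 × 207.977
= 2.8556 + 49.6397 + 45.7417 + 108.9799 = 207.2169 u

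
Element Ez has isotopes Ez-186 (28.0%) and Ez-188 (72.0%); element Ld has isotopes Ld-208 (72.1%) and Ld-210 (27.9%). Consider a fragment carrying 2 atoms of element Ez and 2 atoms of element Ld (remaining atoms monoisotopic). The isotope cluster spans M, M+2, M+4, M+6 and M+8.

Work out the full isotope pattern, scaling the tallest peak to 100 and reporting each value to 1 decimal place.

Element Ez pattern (n=2): 0.0784 : 0.4032 : 0.5184
Element Ld pattern (n=2): 0.519841 : 0.402318 : 0.077841
Convolve the two distributions (both contribute in 2-u steps):
  M: 0.0784×0.519841 = 0.040756
  M+2: 0.0784×0.402318 + 0.4032×0.519841 = 0.241142
  M+4: 0.0784×0.077841 + 0.4032×0.402318 + 0.5184×0.519841 = 0.437803
  M+6: 0.4032×0.077841 + 0.5184×0.402318 = 0.239947
  M+8: 0.5184×0.077841 = 0.040353
Scale to base peak (0.437803) = 100: 9.3 : 55.1 : 100.0 : 54.8 : 9.2

9.3 : 55.1 : 100.0 : 54.8 : 9.2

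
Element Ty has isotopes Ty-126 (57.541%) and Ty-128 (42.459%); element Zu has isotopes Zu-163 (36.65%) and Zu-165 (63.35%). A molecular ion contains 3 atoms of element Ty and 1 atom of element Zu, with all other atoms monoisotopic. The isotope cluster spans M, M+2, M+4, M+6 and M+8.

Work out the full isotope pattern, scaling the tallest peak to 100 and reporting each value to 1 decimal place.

Element Ty pattern (n=3): 0.19051633 : 0.421741 : 0.31119899 : 0.07654367
Element Zu pattern (n=1): 0.3665 : 0.6335
Convolve the two distributions (both contribute in 2-u steps):
  M: 0.19051633×0.3665 = 0.069824
  M+2: 0.19051633×0.6335 + 0.421741×0.3665 = 0.275260
  M+4: 0.421741×0.6335 + 0.31119899×0.3665 = 0.381227
  M+6: 0.31119899×0.6335 + 0.07654367×0.3665 = 0.225198
  M+8: 0.07654367×0.6335 = 0.048490
Scale to base peak (0.381227) = 100: 18.3 : 72.2 : 100.0 : 59.1 : 12.7

18.3 : 72.2 : 100.0 : 59.1 : 12.7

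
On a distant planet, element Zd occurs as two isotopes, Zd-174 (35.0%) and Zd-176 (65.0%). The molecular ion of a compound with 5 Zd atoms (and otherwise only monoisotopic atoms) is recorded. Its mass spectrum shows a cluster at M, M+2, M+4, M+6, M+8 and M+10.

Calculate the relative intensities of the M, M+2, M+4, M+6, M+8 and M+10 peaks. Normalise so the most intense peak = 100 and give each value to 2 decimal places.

Expanding (0.350 + 0.650)^5:
P(M) = 0.350^5 = 0.005252
P(M+2) = 5 × 0.350^4 × 0.650^1 = 0.048770
P(M+4) = 10 × 0.350^3 × 0.650^2 = 0.181147
P(M+6) = 10 × 0.350^2 × 0.650^3 = 0.336416
P(M+8) = 5 × 0.350^1 × 0.650^4 = 0.312386
P(M+10) = 0.650^5 = 0.116029
The M+6 peak is largest (0.336416); scaling to 100 gives 1.56 : 14.50 : 53.85 : 100.00 : 92.86 : 34.49.

1.56 : 14.50 : 53.85 : 100.00 : 92.86 : 34.49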